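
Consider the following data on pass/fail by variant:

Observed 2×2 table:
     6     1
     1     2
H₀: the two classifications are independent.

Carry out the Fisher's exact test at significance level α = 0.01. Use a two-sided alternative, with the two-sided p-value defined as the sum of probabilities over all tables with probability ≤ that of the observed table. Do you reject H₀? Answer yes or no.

Margins: r₁=7, r₂=3, c₁=7, c₂=3, n=10
p_obs = C(7,6)·C(3,1)/C(10,7); sum pmf over tables with pmf ≤ p_obs
p-value (two-sided) = 0.18333
At α=0.01: p ≥ α → fail to reject H₀

reject H₀: no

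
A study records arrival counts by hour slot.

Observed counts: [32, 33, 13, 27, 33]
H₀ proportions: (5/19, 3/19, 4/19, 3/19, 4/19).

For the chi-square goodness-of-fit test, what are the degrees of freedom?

df = k − 1 = 5 − 1 = 4

degrees of freedom = 4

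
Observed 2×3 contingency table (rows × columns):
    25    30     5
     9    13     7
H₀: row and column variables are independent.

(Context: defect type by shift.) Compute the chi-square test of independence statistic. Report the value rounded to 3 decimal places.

Row totals [60, 29], col totals [34, 43, 12], n=89
χ² = (25−22.92)²/22.92 + (30−28.99)²/28.99 + (5−8.09)²/8.09 + (9−11.08)²/11.08 + (13−14.01)²/14.01 + (7−3.91)²/3.91 = 4.3087
df = 2

test statistic = 4.309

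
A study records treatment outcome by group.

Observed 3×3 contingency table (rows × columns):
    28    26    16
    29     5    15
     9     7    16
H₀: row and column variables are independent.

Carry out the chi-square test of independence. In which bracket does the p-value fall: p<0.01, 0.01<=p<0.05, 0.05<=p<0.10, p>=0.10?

p-value bracket: p<0.01

Row totals [70, 49, 32], col totals [66, 38, 47], n=151
χ² = (28−30.60)²/30.60 + (26−17.62)²/17.62 + (16−21.79)²/21.79 + (29−21.42)²/21.42 + (5−12.33)²/12.33 + (15−15.25)²/15.25 + (9−13.99)²/13.99 + (7−8.05)²/8.05 + (16−9.96)²/9.96 = 18.3736
df = 4
p-value (upper-tail) = 0.00104
→ bracket: p<0.01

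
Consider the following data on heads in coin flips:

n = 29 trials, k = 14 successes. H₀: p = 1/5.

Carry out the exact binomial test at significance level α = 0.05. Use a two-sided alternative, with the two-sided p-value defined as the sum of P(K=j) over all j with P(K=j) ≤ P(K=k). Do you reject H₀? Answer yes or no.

Exact binomial: n=29, k=14, p₀=1/5=0.2000
P(X=j) = C(n,j)·p₀^j·(1−p₀)^(n−j); p = Σ P(X=j) over j with P(X=j) ≤ P(X=14)
p-value (two-sided) = 0.00059
At α=0.05: p < α → reject H₀

reject H₀: yes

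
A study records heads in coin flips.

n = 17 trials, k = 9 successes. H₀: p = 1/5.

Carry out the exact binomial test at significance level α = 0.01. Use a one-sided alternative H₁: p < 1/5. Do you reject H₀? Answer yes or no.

Exact binomial: n=17, k=9, p₀=1/5=0.2000
P(X≤9) from Σ C(n,i)·p₀^i·(1−p₀)^(n−i)
p-value (one-sided, H₁ less) = 0.99951
At α=0.01: p ≥ α → fail to reject H₀

reject H₀: no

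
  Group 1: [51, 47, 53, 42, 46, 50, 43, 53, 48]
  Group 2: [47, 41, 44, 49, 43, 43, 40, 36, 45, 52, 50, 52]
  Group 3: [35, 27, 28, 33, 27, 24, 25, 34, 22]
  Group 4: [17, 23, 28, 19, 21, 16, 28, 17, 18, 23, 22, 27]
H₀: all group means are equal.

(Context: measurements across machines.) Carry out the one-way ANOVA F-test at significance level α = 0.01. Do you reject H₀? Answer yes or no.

Group means [48.11, 45.17, 28.33, 21.58], grand mean 35.452
SSB = Σnᵢ(x̄ᵢ−x̄)² = 5338.933; SSW = ΣΣ(x−x̄ᵢ)² = 783.472
MSB = 5338.933/3 = 1779.6442; MSW = 783.472/38 = 20.6177
F = MSB/MSW = 86.3164
df = (3, 38)
p-value (upper-tail) = 0.00000
At α=0.01: p < α → reject H₀

reject H₀: yes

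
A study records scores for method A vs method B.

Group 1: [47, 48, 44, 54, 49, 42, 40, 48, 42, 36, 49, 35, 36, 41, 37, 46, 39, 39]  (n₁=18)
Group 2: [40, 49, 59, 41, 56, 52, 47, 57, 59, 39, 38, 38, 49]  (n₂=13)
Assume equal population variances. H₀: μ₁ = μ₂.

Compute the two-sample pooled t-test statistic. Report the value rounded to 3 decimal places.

test statistic = -2.086

x̄₁=42.889, s₁=5.497, n₁=18
x̄₂=48.000, s₂=8.165, n₂=13
s_p² = [17·5.497² + 12·8.165²]/29 = 45.3027
SE = √(s_p²·(1/18+1/13)) = 2.4498
t = (42.889−48.000)/2.4498 = -2.0863
df = 29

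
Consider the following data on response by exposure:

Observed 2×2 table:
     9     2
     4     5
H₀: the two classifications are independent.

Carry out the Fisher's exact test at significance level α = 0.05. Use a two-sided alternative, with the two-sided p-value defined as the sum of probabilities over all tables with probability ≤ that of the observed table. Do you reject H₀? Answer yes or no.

Margins: r₁=11, r₂=9, c₁=13, c₂=7, n=20
p_obs = C(11,9)·C(9,4)/C(20,13); sum pmf over tables with pmf ≤ p_obs
p-value (two-sided) = 0.15967
At α=0.05: p ≥ α → fail to reject H₀

reject H₀: no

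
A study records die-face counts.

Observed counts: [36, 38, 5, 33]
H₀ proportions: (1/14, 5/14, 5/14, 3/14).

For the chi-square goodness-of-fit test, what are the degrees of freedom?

degrees of freedom = 3

df = k − 1 = 4 − 1 = 3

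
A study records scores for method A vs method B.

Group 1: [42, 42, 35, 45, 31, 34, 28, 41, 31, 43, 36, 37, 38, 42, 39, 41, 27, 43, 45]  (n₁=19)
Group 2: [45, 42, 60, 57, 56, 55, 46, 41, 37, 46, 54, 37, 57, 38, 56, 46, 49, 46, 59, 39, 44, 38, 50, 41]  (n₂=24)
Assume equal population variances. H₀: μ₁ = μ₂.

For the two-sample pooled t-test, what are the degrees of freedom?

df = n₁ + n₂ − 2 = 19 + 24 − 2 = 41

degrees of freedom = 41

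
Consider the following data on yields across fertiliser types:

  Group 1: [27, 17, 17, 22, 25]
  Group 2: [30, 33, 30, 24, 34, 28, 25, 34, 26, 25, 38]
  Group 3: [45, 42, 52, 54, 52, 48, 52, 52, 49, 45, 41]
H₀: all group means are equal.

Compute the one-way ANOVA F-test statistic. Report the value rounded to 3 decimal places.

test statistic = 76.224

Group means [21.60, 29.73, 48.36], grand mean 35.815
SSB = Σnᵢ(x̄ᵢ−x̄)² = 3150.147; SSW = ΣΣ(x−x̄ᵢ)² = 495.927
MSB = 3150.147/2 = 1575.0734; MSW = 495.927/24 = 20.6636
F = MSB/MSW = 76.2244
df = (2, 24)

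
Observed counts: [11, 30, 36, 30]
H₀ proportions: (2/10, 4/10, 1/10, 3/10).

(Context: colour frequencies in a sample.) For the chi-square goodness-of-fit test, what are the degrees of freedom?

df = k − 1 = 4 − 1 = 3

degrees of freedom = 3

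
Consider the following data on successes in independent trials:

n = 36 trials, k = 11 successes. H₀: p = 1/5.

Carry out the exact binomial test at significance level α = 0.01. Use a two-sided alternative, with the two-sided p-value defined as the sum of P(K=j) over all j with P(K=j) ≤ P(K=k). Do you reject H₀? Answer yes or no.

reject H₀: no

Exact binomial: n=36, k=11, p₀=1/5=0.2000
P(X=j) = C(n,j)·p₀^j·(1−p₀)^(n−j); p = Σ P(X=j) over j with P(X=j) ≤ P(X=11)
p-value (two-sided) = 0.14114
At α=0.01: p ≥ α → fail to reject H₀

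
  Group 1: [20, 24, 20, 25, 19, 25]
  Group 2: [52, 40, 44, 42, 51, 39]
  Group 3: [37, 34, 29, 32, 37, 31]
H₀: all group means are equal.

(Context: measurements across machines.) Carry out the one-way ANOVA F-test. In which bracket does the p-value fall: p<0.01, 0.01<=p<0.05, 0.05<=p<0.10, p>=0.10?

p-value bracket: p<0.01

Group means [22.17, 44.67, 33.33], grand mean 33.389
SSB = Σnᵢ(x̄ᵢ−x̄)² = 1518.778; SSW = ΣΣ(x−x̄ᵢ)² = 247.500
MSB = 1518.778/2 = 759.3889; MSW = 247.500/15 = 16.5000
F = MSB/MSW = 46.0236
df = (2, 15)
p-value (upper-tail) = 0.00000
→ bracket: p<0.01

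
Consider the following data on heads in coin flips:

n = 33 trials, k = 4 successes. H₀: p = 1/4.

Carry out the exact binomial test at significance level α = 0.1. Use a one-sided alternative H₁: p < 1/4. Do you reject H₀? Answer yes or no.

Exact binomial: n=33, k=4, p₀=1/4=0.2500
P(X≤4) from Σ C(n,i)·p₀^i·(1−p₀)^(n−i)
p-value (one-sided, H₁ less) = 0.05861
At α=0.1: p < α → reject H₀

reject H₀: yes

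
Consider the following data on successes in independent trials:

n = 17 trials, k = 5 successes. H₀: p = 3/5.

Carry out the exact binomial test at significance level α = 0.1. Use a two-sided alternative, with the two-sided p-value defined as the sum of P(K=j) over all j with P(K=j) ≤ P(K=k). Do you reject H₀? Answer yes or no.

reject H₀: yes

Exact binomial: n=17, k=5, p₀=3/5=0.6000
P(X=j) = C(n,j)·p₀^j·(1−p₀)^(n−j); p = Σ P(X=j) over j with P(X=j) ≤ P(X=5)
p-value (two-sided) = 0.01268
At α=0.1: p < α → reject H₀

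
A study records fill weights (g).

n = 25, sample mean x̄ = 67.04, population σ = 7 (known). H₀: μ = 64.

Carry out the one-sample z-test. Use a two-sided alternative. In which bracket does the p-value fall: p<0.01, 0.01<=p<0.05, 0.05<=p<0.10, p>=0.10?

SE = σ/√n = 7/√25 = 1.4000
z = (x̄−μ₀)/SE = (67.04−64)/1.4000 = 2.1714
p-value (two-sided) = 0.02990
→ bracket: 0.01<=p<0.05

p-value bracket: 0.01<=p<0.05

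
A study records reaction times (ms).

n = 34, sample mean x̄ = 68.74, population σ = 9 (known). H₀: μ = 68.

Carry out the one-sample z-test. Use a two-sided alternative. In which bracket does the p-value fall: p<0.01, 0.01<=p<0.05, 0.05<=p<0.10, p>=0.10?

p-value bracket: p>=0.10

SE = σ/√n = 9/√34 = 1.5435
z = (x̄−μ₀)/SE = (68.74−68)/1.5435 = 0.4794
p-value (two-sided) = 0.63163
→ bracket: p>=0.10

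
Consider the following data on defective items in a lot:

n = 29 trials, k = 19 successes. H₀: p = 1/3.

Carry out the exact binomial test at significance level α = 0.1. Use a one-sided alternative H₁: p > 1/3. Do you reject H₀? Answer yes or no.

reject H₀: yes

Exact binomial: n=29, k=19, p₀=1/3=0.3333
P(X≥19) from Σ C(n,i)·p₀^i·(1−p₀)^(n−i)
p-value (one-sided, H₁ greater) = 0.00039
At α=0.1: p < α → reject H₀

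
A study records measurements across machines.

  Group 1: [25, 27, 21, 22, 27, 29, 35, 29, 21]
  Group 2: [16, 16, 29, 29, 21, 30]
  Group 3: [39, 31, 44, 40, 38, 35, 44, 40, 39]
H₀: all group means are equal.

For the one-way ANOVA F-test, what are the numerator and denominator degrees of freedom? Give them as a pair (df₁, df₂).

k = 3 groups, N = 24 total
df = (k−1, N−k) = (3−1, 24−3) = (2, 21)

degrees of freedom = [2, 21]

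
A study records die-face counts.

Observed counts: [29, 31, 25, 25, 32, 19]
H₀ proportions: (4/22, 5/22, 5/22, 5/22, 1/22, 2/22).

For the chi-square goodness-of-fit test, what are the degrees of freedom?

df = k − 1 = 6 − 1 = 5

degrees of freedom = 5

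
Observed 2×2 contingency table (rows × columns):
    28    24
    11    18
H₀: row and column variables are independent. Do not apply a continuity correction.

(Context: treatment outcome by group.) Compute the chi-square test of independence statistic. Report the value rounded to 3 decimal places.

test statistic = 1.889

Row totals [52, 29], col totals [39, 42], n=81
χ² = (28−25.04)²/25.04 + (24−26.96)²/26.96 + (11−13.96)²/13.96 + (18−15.04)²/15.04 = 1.8888
df = 1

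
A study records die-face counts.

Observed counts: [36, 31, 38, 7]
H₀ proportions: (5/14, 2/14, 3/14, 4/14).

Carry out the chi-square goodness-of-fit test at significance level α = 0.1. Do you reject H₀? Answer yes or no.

reject H₀: yes

n = 112; E_i = n·p_i = [40.00, 16.00, 24.00, 32.00]
χ² = (36−40.00)²/40.00 + (31−16.00)²/16.00 + (38−24.00)²/24.00 + (7−32.00)²/32.00 = 42.1604
df = 3
p-value (upper-tail) = 0.00000
At α=0.1: p < α → reject H₀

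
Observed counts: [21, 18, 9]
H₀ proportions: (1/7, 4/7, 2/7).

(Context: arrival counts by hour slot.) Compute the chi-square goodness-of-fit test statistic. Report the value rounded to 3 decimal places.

n = 48; E_i = n·p_i = [6.86, 27.43, 13.71]
χ² = (21−6.86)²/6.86 + (18−27.43)²/27.43 + (9−13.71)²/13.71 = 34.0312
df = 2

test statistic = 34.031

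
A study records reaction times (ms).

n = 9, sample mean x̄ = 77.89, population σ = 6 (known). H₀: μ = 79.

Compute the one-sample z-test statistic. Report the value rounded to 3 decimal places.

test statistic = -0.555

SE = σ/√n = 6/√9 = 2.0000
z = (x̄−μ₀)/SE = (77.89−79)/2.0000 = -0.5550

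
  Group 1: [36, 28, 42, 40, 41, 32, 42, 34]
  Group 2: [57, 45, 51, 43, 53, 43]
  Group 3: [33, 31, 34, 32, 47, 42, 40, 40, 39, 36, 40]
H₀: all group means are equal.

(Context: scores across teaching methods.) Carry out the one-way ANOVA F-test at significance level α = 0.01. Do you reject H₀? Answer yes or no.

reject H₀: yes

Group means [36.88, 48.67, 37.64], grand mean 40.040
SSB = Σnᵢ(x̄ᵢ−x̄)² = 590.206; SSW = ΣΣ(x−x̄ᵢ)² = 600.754
MSB = 590.206/2 = 295.1031; MSW = 600.754/22 = 27.3070
F = MSB/MSW = 10.8069
df = (2, 22)
p-value (upper-tail) = 0.00054
At α=0.01: p < α → reject H₀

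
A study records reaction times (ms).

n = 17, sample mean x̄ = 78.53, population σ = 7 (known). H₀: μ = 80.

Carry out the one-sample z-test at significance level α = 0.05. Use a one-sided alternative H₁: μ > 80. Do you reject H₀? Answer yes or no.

reject H₀: no

SE = σ/√n = 7/√17 = 1.6977
z = (x̄−μ₀)/SE = (78.53−80)/1.6977 = -0.8659
p-value (one-sided, H₁ greater) = 0.80671
At α=0.05: p ≥ α → fail to reject H₀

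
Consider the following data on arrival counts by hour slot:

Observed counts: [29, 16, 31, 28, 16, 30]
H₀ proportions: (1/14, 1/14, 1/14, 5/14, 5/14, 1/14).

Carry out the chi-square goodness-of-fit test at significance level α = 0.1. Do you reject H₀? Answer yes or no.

n = 150; E_i = n·p_i = [10.71, 10.71, 10.71, 53.57, 53.57, 10.71]
χ² = (29−10.71)²/10.71 + (16−10.71)²/10.71 + (31−10.71)²/10.71 + (28−53.57)²/53.57 + (16−53.57)²/53.57 + (30−10.71)²/10.71 = 145.4933
df = 5
p-value (upper-tail) = 0.00000
At α=0.1: p < α → reject H₀

reject H₀: yes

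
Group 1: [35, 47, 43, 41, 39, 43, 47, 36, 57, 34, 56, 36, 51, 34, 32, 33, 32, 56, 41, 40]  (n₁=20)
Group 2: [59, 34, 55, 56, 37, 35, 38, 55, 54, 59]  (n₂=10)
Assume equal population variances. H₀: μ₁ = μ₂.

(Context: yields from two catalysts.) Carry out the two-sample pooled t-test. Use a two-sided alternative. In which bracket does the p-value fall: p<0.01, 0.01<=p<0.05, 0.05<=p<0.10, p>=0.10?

x̄₁=41.650, s₁=8.248, n₁=20
x̄₂=48.200, s₂=10.675, n₂=10
s_p² = [19·8.248² + 9·10.675²]/28 = 82.7911
SE = √(s_p²·(1/20+1/10)) = 3.5240
t = (41.650−48.200)/3.5240 = -1.8587
df = 28
p-value (two-sided) = 0.07361
→ bracket: 0.05<=p<0.10

p-value bracket: 0.05<=p<0.10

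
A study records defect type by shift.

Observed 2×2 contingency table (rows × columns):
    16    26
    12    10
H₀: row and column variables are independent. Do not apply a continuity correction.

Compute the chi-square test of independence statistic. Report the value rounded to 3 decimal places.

test statistic = 1.588

Row totals [42, 22], col totals [28, 36], n=64
χ² = (16−18.38)²/18.38 + (26−23.62)²/23.62 + (12−9.62)²/9.62 + (10−12.38)²/12.38 = 1.5876
df = 1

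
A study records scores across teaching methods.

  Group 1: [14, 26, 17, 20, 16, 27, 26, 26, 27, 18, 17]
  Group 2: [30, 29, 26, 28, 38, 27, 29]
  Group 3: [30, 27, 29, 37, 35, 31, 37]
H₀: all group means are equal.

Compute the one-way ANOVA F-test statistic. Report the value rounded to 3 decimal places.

Group means [21.27, 29.57, 32.29], grand mean 26.680
SSB = Σnᵢ(x̄ᵢ−x̄)² = 600.115; SSW = ΣΣ(x−x̄ᵢ)² = 453.325
MSB = 600.115/2 = 300.0577; MSW = 453.325/22 = 20.6057
F = MSB/MSW = 14.5619
df = (2, 22)

test statistic = 14.562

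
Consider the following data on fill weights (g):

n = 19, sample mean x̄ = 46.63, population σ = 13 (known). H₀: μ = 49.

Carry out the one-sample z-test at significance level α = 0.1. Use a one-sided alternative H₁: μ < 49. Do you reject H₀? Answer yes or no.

SE = σ/√n = 13/√19 = 2.9824
z = (x̄−μ₀)/SE = (46.63−49)/2.9824 = -0.7947
p-value (one-sided, H₁ less) = 0.21341
At α=0.1: p ≥ α → fail to reject H₀

reject H₀: no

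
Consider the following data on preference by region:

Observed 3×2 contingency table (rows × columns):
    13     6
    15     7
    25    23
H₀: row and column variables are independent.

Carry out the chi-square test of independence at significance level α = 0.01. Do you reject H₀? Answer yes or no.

Row totals [19, 22, 48], col totals [53, 36], n=89
χ² = (13−11.31)²/11.31 + (6−7.69)²/7.69 + (15−13.10)²/13.10 + (7−8.90)²/8.90 + (25−28.58)²/28.58 + (23−19.42)²/19.42 = 2.4122
df = 2
p-value (upper-tail) = 0.29936
At α=0.01: p ≥ α → fail to reject H₀

reject H₀: no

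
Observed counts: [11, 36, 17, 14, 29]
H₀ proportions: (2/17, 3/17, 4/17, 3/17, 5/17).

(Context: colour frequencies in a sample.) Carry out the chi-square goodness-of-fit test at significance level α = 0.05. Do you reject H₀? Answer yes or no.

reject H₀: yes

n = 107; E_i = n·p_i = [12.59, 18.88, 25.18, 18.88, 31.47]
χ² = (11−12.59)²/12.59 + (36−18.88)²/18.88 + (17−25.18)²/25.18 + (14−18.88)²/18.88 + (29−31.47)²/31.47 = 19.8301
df = 4
p-value (upper-tail) = 0.00054
At α=0.05: p < α → reject H₀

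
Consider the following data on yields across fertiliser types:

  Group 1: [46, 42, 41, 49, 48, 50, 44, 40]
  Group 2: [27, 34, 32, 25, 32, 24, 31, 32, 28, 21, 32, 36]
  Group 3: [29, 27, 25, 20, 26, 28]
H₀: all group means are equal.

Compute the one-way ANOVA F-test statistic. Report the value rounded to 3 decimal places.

Group means [45.00, 29.50, 25.83], grand mean 33.423
SSB = Σnᵢ(x̄ᵢ−x̄)² = 1602.513; SSW = ΣΣ(x−x̄ᵢ)² = 373.833
MSB = 1602.513/2 = 801.2564; MSW = 373.833/23 = 16.2536
F = MSB/MSW = 49.2971
df = (2, 23)

test statistic = 49.297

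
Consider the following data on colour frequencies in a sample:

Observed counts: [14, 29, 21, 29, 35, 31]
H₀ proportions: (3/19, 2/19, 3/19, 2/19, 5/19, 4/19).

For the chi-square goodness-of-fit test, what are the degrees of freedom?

degrees of freedom = 5

df = k − 1 = 6 − 1 = 5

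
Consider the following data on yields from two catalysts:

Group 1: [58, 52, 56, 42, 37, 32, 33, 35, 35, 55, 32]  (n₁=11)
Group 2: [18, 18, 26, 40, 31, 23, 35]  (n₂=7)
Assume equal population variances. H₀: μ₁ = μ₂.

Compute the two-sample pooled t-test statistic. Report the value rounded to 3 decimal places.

test statistic = 3.187

x̄₁=42.455, s₁=10.596, n₁=11
x̄₂=27.286, s₂=8.440, n₂=7
s_p² = [10·10.596² + 6·8.440²]/16 = 96.8847
SE = √(s_p²·(1/11+1/7)) = 4.7590
t = (42.455−27.286)/4.7590 = 3.1874
df = 16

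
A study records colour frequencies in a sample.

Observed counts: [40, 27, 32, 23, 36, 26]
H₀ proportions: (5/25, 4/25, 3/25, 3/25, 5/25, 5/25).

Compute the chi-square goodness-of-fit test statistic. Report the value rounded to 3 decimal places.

n = 184; E_i = n·p_i = [36.80, 29.44, 22.08, 22.08, 36.80, 36.80]
χ² = (40−36.80)²/36.80 + (27−29.44)²/29.44 + (32−22.08)²/22.08 + (23−22.08)²/22.08 + (36−36.80)²/36.80 + (26−36.80)²/36.80 = 8.1626
df = 5

test statistic = 8.163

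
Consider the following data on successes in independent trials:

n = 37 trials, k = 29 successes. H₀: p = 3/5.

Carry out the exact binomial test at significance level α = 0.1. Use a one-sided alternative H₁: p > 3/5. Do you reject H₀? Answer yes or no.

reject H₀: yes

Exact binomial: n=37, k=29, p₀=3/5=0.6000
P(X≥29) from Σ C(n,i)·p₀^i·(1−p₀)^(n−i)
p-value (one-sided, H₁ greater) = 0.01477
At α=0.1: p < α → reject H₀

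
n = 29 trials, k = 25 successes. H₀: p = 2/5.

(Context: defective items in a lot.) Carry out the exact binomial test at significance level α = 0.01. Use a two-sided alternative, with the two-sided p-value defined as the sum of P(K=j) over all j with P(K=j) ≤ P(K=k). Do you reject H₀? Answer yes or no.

Exact binomial: n=29, k=25, p₀=2/5=0.4000
P(X=j) = C(n,j)·p₀^j·(1−p₀)^(n−j); p = Σ P(X=j) over j with P(X=j) ≤ P(X=25)
p-value (two-sided) = 0.00000
At α=0.01: p < α → reject H₀

reject H₀: yes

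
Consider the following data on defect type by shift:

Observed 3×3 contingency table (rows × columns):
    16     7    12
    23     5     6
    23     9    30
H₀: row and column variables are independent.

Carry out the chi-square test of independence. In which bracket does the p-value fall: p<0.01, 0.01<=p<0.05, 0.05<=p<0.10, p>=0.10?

p-value bracket: 0.01<=p<0.05

Row totals [35, 34, 62], col totals [62, 21, 48], n=131
χ² = (16−16.56)²/16.56 + (7−5.61)²/5.61 + (12−12.82)²/12.82 + (23−16.09)²/16.09 + (5−5.45)²/5.45 + (6−12.46)²/12.46 + (23−29.34)²/29.34 + (9−9.94)²/9.94 + (30−22.72)²/22.72 = 10.5617
df = 4
p-value (upper-tail) = 0.03196
→ bracket: 0.01<=p<0.05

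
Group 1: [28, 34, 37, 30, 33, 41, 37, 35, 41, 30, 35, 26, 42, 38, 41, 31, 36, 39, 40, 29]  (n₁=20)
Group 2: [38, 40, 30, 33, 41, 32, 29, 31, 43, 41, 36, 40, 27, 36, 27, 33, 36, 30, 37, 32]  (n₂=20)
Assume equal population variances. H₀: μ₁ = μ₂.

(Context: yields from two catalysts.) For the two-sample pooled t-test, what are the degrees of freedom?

df = n₁ + n₂ − 2 = 20 + 20 − 2 = 38

degrees of freedom = 38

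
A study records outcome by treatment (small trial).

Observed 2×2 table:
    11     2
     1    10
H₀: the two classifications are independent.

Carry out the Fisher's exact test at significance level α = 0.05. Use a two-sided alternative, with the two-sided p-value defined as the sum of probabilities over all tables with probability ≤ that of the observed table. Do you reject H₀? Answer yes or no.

Margins: r₁=13, r₂=11, c₁=12, c₂=12, n=24
p_obs = C(13,11)·C(11,1)/C(24,12); sum pmf over tables with pmf ≤ p_obs
p-value (two-sided) = 0.00064
At α=0.05: p < α → reject H₀

reject H₀: yes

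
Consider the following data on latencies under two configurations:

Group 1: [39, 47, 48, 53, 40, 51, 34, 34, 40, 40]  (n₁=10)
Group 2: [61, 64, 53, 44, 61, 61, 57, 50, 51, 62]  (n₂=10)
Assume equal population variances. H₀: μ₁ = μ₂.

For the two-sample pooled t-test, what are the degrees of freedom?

degrees of freedom = 18

df = n₁ + n₂ − 2 = 10 + 10 − 2 = 18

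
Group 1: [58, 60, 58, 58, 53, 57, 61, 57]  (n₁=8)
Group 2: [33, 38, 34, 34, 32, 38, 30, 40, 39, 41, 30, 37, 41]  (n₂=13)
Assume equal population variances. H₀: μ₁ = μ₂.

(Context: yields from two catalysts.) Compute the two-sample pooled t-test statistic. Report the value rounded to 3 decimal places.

x̄₁=57.750, s₁=2.375, n₁=8
x̄₂=35.923, s₂=3.968, n₂=13
s_p² = [7·2.375² + 12·3.968²]/19 = 12.0223
SE = √(s_p²·(1/8+1/13)) = 1.5581
t = (57.750−35.923)/1.5581 = 14.0090
df = 19

test statistic = 14.009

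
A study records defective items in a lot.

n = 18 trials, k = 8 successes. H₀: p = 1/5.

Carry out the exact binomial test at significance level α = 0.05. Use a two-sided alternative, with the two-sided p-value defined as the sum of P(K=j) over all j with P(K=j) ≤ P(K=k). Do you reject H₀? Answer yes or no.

reject H₀: yes

Exact binomial: n=18, k=8, p₀=1/5=0.2000
P(X=j) = C(n,j)·p₀^j·(1−p₀)^(n−j); p = Σ P(X=j) over j with P(X=j) ≤ P(X=8)
p-value (two-sided) = 0.01628
At α=0.05: p < α → reject H₀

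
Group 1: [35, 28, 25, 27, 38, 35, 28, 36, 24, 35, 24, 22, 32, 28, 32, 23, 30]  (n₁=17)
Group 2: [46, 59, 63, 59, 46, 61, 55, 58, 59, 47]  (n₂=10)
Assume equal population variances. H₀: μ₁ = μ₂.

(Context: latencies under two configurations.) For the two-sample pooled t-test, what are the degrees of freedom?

degrees of freedom = 25

df = n₁ + n₂ − 2 = 17 + 10 − 2 = 25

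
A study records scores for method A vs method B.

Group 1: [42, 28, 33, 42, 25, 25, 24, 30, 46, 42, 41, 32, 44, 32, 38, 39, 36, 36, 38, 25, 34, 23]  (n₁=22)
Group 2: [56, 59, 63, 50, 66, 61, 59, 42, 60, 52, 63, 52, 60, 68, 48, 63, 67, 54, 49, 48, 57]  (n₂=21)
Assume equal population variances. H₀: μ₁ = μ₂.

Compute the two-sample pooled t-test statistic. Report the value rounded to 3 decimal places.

test statistic = -10.426

x̄₁=34.318, s₁=7.147, n₁=22
x̄₂=57.000, s₂=7.113, n₂=21
s_p² = [21·7.147² + 20·7.113²]/41 = 50.8481
SE = √(s_p²·(1/22+1/21)) = 2.1755
t = (34.318−57.000)/2.1755 = -10.4262
df = 41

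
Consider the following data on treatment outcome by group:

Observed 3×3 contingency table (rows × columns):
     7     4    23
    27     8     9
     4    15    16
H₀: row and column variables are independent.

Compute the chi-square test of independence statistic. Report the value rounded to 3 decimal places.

test statistic = 35.056

Row totals [34, 44, 35], col totals [38, 27, 48], n=113
χ² = (7−11.43)²/11.43 + (4−8.12)²/8.12 + (23−14.44)²/14.44 + (27−14.80)²/14.80 + (8−10.51)²/10.51 + (9−18.69)²/18.69 + (4−11.77)²/11.77 + (15−8.36)²/8.36 + (16−14.87)²/14.87 = 35.0563
df = 4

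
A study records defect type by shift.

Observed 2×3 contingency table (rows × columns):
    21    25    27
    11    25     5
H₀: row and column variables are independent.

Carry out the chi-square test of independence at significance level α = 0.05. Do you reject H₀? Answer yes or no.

reject H₀: yes

Row totals [73, 41], col totals [32, 50, 32], n=114
χ² = (21−20.49)²/20.49 + (25−32.02)²/32.02 + (27−20.49)²/20.49 + (11−11.51)²/11.51 + (25−17.98)²/17.98 + (5−11.51)²/11.51 = 10.0602
df = 2
p-value (upper-tail) = 0.00654
At α=0.05: p < α → reject H₀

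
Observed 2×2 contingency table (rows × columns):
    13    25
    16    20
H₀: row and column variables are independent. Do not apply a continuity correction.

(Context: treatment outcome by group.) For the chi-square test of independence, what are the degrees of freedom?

degrees of freedom = 1

df = (r−1)(c−1) = (2−1)·(2−1) = 1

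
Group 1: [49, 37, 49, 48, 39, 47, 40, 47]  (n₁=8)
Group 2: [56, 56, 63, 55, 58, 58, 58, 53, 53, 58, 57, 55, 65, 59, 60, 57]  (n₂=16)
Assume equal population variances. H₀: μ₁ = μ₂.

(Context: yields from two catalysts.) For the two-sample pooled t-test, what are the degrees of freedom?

df = n₁ + n₂ − 2 = 8 + 16 − 2 = 22

degrees of freedom = 22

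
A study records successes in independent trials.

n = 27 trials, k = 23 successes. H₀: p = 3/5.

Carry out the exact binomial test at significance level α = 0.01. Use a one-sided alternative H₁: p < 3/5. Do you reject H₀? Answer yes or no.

Exact binomial: n=27, k=23, p₀=3/5=0.6000
P(X≤23) from Σ C(n,i)·p₀^i·(1−p₀)^(n−i)
p-value (one-sided, H₁ less) = 0.99893
At α=0.01: p ≥ α → fail to reject H₀

reject H₀: no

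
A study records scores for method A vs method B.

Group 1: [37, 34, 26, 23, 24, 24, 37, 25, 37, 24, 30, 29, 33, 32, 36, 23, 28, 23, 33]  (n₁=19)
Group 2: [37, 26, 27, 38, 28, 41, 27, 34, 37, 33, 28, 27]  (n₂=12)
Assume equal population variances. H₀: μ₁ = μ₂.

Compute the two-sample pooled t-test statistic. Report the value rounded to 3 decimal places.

x̄₁=29.368, s₁=5.346, n₁=19
x̄₂=31.917, s₂=5.351, n₂=12
s_p² = [18·5.346² + 11·5.351²]/29 = 28.5979
SE = √(s_p²·(1/19+1/12)) = 1.9719
t = (29.368−31.917)/1.9719 = -1.2923
df = 29

test statistic = -1.292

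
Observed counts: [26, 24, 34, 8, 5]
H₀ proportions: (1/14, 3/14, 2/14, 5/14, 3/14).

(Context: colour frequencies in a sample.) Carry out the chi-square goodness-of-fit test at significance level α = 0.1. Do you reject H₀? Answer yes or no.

n = 97; E_i = n·p_i = [6.93, 20.79, 13.86, 34.64, 20.79]
χ² = (26−6.93)²/6.93 + (24−20.79)²/20.79 + (34−13.86)²/13.86 + (8−34.64)²/34.64 + (5−20.79)²/20.79 = 114.7512
df = 4
p-value (upper-tail) = 0.00000
At α=0.1: p < α → reject H₀

reject H₀: yes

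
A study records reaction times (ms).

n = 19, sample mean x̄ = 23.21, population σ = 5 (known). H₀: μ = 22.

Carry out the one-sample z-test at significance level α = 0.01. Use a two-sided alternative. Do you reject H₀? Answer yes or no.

reject H₀: no

SE = σ/√n = 5/√19 = 1.1471
z = (x̄−μ₀)/SE = (23.21−22)/1.1471 = 1.0549
p-value (two-sided) = 0.29149
At α=0.01: p ≥ α → fail to reject H₀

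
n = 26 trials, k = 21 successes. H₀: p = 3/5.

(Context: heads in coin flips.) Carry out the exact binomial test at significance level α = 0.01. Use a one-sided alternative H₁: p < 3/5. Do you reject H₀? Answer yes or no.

Exact binomial: n=26, k=21, p₀=3/5=0.6000
P(X≤21) from Σ C(n,i)·p₀^i·(1−p₀)^(n−i)
p-value (one-sided, H₁ less) = 0.99337
At α=0.01: p ≥ α → fail to reject H₀

reject H₀: no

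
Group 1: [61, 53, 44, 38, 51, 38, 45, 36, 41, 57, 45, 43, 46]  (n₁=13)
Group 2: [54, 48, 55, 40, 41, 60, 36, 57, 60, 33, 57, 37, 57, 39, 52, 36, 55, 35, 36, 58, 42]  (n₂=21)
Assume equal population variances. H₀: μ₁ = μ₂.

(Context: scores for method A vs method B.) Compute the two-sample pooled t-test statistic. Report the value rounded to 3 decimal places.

x̄₁=46.000, s₁=7.572, n₁=13
x̄₂=47.048, s₂=9.846, n₂=21
s_p² = [12·7.572² + 20·9.846²]/32 = 82.0923
SE = √(s_p²·(1/13+1/21)) = 3.1975
t = (46.000−47.048)/3.1975 = -0.3276
df = 32

test statistic = -0.328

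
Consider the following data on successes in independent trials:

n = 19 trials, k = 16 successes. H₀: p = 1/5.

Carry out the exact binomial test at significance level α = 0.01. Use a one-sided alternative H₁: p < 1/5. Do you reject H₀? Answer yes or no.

reject H₀: no

Exact binomial: n=19, k=16, p₀=1/5=0.2000
P(X≤16) from Σ C(n,i)·p₀^i·(1−p₀)^(n−i)
p-value (one-sided, H₁ less) = 1.00000
At α=0.01: p ≥ α → fail to reject H₀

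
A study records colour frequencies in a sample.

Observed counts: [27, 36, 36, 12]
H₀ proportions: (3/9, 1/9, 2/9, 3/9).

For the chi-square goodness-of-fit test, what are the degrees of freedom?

degrees of freedom = 3

df = k − 1 = 4 − 1 = 3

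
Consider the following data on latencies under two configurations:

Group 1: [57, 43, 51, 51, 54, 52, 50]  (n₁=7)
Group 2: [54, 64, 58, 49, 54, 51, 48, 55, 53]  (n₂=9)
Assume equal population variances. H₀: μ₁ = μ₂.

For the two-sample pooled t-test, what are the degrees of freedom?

df = n₁ + n₂ − 2 = 7 + 9 − 2 = 14

degrees of freedom = 14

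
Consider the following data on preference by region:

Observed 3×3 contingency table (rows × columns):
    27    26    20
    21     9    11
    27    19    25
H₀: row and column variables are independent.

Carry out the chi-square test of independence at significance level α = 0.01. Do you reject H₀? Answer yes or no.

reject H₀: no

Row totals [73, 41, 71], col totals [75, 54, 56], n=185
χ² = (27−29.59)²/29.59 + (26−21.31)²/21.31 + (20−22.10)²/22.10 + (21−16.62)²/16.62 + (9−11.97)²/11.97 + (11−12.41)²/12.41 + (27−28.78)²/28.78 + (19−20.72)²/20.72 + (25−21.49)²/21.49 = 4.3359
df = 4
p-value (upper-tail) = 0.36246
At α=0.01: p ≥ α → fail to reject H₀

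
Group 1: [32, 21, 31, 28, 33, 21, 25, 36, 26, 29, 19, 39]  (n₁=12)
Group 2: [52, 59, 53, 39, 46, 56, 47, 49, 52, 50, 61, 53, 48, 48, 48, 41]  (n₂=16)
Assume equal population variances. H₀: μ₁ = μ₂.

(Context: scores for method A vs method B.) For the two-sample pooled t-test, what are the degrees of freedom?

degrees of freedom = 26

df = n₁ + n₂ − 2 = 12 + 16 − 2 = 26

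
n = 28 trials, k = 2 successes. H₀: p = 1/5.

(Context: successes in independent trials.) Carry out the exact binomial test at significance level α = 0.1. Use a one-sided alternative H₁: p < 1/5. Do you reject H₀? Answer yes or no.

reject H₀: yes

Exact binomial: n=28, k=2, p₀=1/5=0.2000
P(X≤2) from Σ C(n,i)·p₀^i·(1−p₀)^(n−i)
p-value (one-sided, H₁ less) = 0.06117
At α=0.1: p < α → reject H₀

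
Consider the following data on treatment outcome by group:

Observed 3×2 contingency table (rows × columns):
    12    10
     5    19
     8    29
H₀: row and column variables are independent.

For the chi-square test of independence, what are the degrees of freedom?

degrees of freedom = 2

df = (r−1)(c−1) = (3−1)·(2−1) = 2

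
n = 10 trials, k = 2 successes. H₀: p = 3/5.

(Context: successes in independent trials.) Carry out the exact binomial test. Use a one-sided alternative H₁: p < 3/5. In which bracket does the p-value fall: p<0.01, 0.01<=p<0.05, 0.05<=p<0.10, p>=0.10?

Exact binomial: n=10, k=2, p₀=3/5=0.6000
P(X≤2) from Σ C(n,i)·p₀^i·(1−p₀)^(n−i)
p-value (one-sided, H₁ less) = 0.01229
→ bracket: 0.01<=p<0.05

p-value bracket: 0.01<=p<0.05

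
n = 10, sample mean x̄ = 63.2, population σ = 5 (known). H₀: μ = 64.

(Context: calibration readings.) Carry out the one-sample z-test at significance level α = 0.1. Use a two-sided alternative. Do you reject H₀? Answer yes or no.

reject H₀: no

SE = σ/√n = 5/√10 = 1.5811
z = (x̄−μ₀)/SE = (63.2−64)/1.5811 = -0.5060
p-value (two-sided) = 0.61288
At α=0.1: p ≥ α → fail to reject H₀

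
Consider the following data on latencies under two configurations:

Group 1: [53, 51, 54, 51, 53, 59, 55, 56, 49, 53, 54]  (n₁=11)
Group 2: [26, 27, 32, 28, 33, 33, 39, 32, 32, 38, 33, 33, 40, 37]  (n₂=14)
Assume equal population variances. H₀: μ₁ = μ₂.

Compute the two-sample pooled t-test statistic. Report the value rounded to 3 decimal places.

x̄₁=53.455, s₁=2.697, n₁=11
x̄₂=33.071, s₂=4.287, n₂=14
s_p² = [10·2.697² + 13·4.287²]/23 = 13.5503
SE = √(s_p²·(1/11+1/14)) = 1.4831
t = (53.455−33.071)/1.4831 = 13.7432
df = 23

test statistic = 13.743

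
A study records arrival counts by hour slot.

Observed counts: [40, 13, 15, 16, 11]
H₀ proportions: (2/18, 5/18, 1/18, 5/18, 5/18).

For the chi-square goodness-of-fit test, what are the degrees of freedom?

degrees of freedom = 4

df = k − 1 = 5 − 1 = 4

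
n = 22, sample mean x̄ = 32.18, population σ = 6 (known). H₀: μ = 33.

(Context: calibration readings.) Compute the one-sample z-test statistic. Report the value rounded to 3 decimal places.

test statistic = -0.641

SE = σ/√n = 6/√22 = 1.2792
z = (x̄−μ₀)/SE = (32.18−33)/1.2792 = -0.6410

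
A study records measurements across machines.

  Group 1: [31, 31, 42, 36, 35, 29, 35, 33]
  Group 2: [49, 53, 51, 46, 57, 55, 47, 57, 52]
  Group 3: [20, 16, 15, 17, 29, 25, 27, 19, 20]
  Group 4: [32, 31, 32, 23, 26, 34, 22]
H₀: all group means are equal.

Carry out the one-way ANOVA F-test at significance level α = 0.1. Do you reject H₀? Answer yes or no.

Group means [34.00, 51.89, 20.89, 28.57], grand mean 34.152
SSB = Σnᵢ(x̄ᵢ−x̄)² = 4632.750; SSW = ΣΣ(x−x̄ᵢ)² = 583.492
MSB = 4632.750/3 = 1544.2501; MSW = 583.492/29 = 20.1204
F = MSB/MSW = 76.7504
df = (3, 29)
p-value (upper-tail) = 0.00000
At α=0.1: p < α → reject H₀

reject H₀: yes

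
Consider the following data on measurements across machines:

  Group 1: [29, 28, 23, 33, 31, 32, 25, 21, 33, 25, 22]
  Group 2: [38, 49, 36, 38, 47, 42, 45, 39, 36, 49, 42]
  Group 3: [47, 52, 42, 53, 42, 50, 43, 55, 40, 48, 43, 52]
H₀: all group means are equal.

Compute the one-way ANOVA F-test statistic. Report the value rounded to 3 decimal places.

test statistic = 50.038

Group means [27.45, 41.91, 47.25], grand mean 39.118
SSB = Σnᵢ(x̄ᵢ−x̄)² = 2375.643; SSW = ΣΣ(x−x̄ᵢ)² = 735.886
MSB = 2375.643/2 = 1187.8215; MSW = 735.886/31 = 23.7383
F = MSB/MSW = 50.0383
df = (2, 31)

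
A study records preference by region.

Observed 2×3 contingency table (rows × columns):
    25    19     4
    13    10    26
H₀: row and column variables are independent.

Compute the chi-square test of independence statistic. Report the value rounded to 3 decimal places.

Row totals [48, 49], col totals [38, 29, 30], n=97
χ² = (25−18.80)²/18.80 + (19−14.35)²/14.35 + (4−14.85)²/14.85 + (13−19.20)²/19.20 + (10−14.65)²/14.65 + (26−15.15)²/15.15 = 22.7080
df = 2

test statistic = 22.708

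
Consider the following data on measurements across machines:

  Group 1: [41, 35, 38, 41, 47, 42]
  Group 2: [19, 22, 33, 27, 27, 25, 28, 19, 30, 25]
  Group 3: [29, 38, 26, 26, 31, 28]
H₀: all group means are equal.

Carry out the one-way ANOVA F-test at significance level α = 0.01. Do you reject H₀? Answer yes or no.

Group means [40.67, 25.50, 29.67], grand mean 30.773
SSB = Σnᵢ(x̄ᵢ−x̄)² = 872.697; SSW = ΣΣ(x−x̄ᵢ)² = 367.167
MSB = 872.697/2 = 436.3485; MSW = 367.167/19 = 19.3246
F = MSB/MSW = 22.5800
df = (2, 19)
p-value (upper-tail) = 0.00001
At α=0.01: p < α → reject H₀

reject H₀: yes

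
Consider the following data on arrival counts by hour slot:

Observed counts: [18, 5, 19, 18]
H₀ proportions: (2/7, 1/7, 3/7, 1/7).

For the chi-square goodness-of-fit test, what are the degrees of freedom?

df = k − 1 = 4 − 1 = 3

degrees of freedom = 3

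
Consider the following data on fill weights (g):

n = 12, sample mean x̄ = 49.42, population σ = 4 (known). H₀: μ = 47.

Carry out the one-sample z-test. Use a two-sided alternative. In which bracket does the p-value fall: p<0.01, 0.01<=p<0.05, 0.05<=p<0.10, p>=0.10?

p-value bracket: 0.01<=p<0.05

SE = σ/√n = 4/√12 = 1.1547
z = (x̄−μ₀)/SE = (49.42−47)/1.1547 = 2.0958
p-value (two-sided) = 0.03610
→ bracket: 0.01<=p<0.05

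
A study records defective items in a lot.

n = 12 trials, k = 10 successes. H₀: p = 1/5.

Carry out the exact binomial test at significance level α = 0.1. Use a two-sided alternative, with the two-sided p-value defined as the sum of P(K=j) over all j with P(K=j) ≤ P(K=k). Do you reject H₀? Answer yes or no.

reject H₀: yes

Exact binomial: n=12, k=10, p₀=1/5=0.2000
P(X=j) = C(n,j)·p₀^j·(1−p₀)^(n−j); p = Σ P(X=j) over j with P(X=j) ≤ P(X=10)
p-value (two-sided) = 0.00000
At α=0.1: p < α → reject H₀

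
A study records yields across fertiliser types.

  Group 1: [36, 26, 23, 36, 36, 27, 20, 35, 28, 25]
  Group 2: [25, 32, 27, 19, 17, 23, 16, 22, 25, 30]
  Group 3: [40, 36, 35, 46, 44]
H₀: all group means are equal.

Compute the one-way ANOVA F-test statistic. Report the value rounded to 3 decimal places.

Group means [29.20, 23.60, 40.20], grand mean 29.160
SSB = Σnᵢ(x̄ᵢ−x̄)² = 918.560; SSW = ΣΣ(x−x̄ᵢ)² = 674.800
MSB = 918.560/2 = 459.2800; MSW = 674.800/22 = 30.6727
F = MSB/MSW = 14.9736
df = (2, 22)

test statistic = 14.974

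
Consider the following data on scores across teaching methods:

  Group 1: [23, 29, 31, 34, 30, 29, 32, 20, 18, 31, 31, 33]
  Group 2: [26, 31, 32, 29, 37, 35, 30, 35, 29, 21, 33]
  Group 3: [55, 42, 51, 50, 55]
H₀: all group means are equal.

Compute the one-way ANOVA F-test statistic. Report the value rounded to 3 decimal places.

test statistic = 37.632

Group means [28.42, 30.73, 50.60], grand mean 33.286
SSB = Σnᵢ(x̄ᵢ−x̄)² = 1855.416; SSW = ΣΣ(x−x̄ᵢ)² = 616.298
MSB = 1855.416/2 = 927.7079; MSW = 616.298/25 = 24.6519
F = MSB/MSW = 37.6322
df = (2, 25)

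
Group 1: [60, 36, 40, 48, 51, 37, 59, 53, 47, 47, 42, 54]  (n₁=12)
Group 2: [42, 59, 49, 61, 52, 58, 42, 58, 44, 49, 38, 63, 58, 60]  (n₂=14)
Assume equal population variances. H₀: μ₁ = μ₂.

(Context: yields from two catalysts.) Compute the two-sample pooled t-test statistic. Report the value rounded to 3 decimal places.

test statistic = -1.408

x̄₁=47.833, s₁=7.987, n₁=12
x̄₂=52.357, s₂=8.317, n₂=14
s_p² = [11·7.987² + 13·8.317²]/24 = 66.7034
SE = √(s_p²·(1/12+1/14)) = 3.2130
t = (47.833−52.357)/3.2130 = -1.4080
df = 24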